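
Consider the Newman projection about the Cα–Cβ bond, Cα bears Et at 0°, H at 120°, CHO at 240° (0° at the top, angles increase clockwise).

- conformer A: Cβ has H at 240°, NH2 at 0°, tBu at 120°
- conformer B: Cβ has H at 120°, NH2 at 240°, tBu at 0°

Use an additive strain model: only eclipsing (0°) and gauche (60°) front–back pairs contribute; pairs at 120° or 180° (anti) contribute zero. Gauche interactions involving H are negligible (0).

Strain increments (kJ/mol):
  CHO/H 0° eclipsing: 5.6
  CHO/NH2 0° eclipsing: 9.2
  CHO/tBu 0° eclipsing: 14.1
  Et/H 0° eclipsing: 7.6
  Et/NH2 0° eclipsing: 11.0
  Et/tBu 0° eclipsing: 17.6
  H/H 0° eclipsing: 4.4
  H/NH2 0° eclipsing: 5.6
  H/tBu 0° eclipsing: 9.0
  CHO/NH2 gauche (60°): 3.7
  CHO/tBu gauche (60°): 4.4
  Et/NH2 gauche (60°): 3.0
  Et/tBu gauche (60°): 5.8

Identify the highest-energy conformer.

B

A (eclipsed): Et–NH2 eclipsed, H–tBu eclipsed, CHO–H eclipsed; 11.0 + 9.0 + 5.6 = 25.6 kJ/mol.
B (eclipsed): Et–tBu eclipsed, H–H eclipsed, CHO–NH2 eclipsed; 17.6 + 4.4 + 9.2 = 31.2 kJ/mol.
B has the highest total (31.2 kJ/mol).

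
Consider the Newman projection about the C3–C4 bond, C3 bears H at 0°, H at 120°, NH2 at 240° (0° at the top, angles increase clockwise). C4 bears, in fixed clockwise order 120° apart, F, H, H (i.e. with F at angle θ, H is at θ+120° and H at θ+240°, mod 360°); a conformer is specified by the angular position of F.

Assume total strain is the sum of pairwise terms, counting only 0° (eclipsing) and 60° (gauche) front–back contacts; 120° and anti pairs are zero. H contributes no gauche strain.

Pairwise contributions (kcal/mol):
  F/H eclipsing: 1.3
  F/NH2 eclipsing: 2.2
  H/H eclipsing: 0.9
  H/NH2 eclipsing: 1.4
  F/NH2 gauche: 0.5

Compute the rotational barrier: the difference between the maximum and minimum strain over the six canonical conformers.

4.0 kcal/mol

F at 0° (eclipsed): H–F eclipsed, H–H eclipsed, NH2–H eclipsed; 1.3 + 0.9 + 1.4 = 3.6 kcal/mol.
F at 60° (staggered): no non-H gauche contacts → 0.0 kcal/mol.
F at 120° (eclipsed): H–H eclipsed, H–F eclipsed, NH2–H eclipsed; 0.9 + 1.3 + 1.4 = 3.6 kcal/mol.
F at 180° (staggered): NH2–F gauche; 0.5 = 0.5 kcal/mol.
F at 240° (eclipsed): H–H eclipsed, H–H eclipsed, NH2–F eclipsed; 0.9 + 0.9 + 2.2 = 4.0 kcal/mol.
F at 300° (staggered): NH2–F gauche; 0.5 = 0.5 kcal/mol.
Max at 240° (4.0 kcal/mol), min at 60° (0.0 kcal/mol); barrier = 4.0 kcal/mol.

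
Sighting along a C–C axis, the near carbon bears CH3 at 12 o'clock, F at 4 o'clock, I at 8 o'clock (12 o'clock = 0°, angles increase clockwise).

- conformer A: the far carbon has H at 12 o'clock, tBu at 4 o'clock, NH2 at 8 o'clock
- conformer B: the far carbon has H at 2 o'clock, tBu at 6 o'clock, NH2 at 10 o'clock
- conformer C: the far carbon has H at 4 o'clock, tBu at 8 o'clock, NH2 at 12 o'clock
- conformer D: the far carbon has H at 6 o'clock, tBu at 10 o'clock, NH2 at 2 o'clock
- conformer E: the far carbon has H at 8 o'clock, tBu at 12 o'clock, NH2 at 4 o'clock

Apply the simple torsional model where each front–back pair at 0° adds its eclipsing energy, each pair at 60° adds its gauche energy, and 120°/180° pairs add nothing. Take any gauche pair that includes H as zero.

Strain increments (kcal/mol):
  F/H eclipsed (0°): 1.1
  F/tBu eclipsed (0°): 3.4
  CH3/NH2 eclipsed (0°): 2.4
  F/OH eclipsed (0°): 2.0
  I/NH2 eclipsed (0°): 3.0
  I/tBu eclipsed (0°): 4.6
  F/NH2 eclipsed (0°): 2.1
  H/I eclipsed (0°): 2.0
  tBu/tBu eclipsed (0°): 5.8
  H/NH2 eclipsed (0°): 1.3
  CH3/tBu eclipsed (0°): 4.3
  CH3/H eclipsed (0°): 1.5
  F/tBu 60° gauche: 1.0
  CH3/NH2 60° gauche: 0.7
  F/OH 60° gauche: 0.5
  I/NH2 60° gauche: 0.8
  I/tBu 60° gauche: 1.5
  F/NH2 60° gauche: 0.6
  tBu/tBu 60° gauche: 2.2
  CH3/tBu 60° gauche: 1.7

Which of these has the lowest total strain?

B

A is eclipsed. CH3 at 0° is eclipsed with H at 0° (1.5); F at 120° is eclipsed with tBu at 120° (3.4); I at 240° is eclipsed with NH2 at 240° (3.0). Total 7.9 kcal/mol.
B is staggered. CH3 at 0° is gauche with NH2 at 300° (0.7); F at 120° is gauche with tBu at 180° (1.0); I at 240° is gauche with tBu at 180° (1.5); I at 240° is gauche with NH2 at 300° (0.8). Total 4.0 kcal/mol.
C is eclipsed. CH3 at 0° is eclipsed with NH2 at 0° (2.4); F at 120° is eclipsed with H at 120° (1.1); I at 240° is eclipsed with tBu at 240° (4.6). Total 8.1 kcal/mol.
D is staggered. CH3 at 0° is gauche with tBu at 300° (1.7); CH3 at 0° is gauche with NH2 at 60° (0.7); F at 120° is gauche with NH2 at 60° (0.6); I at 240° is gauche with tBu at 300° (1.5). Total 4.5 kcal/mol.
E is eclipsed. CH3 at 0° is eclipsed with tBu at 0° (4.3); F at 120° is eclipsed with NH2 at 120° (2.1); I at 240° is eclipsed with H at 240° (2.0). Total 8.4 kcal/mol.
B has the lowest total (4.0 kcal/mol).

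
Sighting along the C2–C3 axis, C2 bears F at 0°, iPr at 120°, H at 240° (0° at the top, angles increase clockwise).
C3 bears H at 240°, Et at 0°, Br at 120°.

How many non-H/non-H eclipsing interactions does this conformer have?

2

Non-H eclipsing pairs: F(0°)/Et(0°); iPr(120°)/Br(120°) — 2 interactions.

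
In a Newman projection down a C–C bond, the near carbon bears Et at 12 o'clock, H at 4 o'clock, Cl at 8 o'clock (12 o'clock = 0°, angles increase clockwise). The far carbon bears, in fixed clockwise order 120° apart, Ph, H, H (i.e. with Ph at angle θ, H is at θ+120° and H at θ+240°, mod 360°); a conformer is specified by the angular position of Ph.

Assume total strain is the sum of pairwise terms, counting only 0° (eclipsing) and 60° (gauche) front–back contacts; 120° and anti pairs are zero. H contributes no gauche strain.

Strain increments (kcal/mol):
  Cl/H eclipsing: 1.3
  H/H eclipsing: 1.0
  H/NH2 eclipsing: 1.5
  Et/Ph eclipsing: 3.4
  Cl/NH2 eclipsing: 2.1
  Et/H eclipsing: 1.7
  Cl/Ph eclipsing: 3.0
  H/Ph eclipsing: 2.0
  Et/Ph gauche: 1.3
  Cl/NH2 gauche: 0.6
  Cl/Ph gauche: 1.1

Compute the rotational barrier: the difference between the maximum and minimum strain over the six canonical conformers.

Ph at 0° (eclipsed): Et(0°)/Ph(0°) eclipsed 3.4; H(120°)/H(120°) eclipsed 1.0; Cl(240°)/H(240°) eclipsed 1.3 → 5.7 kcal/mol.
Ph at 60° (staggered): Et(0°)/Ph(60°) gauche 1.3 → 1.3 kcal/mol.
Ph at 120° (eclipsed): Et(0°)/H(0°) eclipsed 1.7; H(120°)/Ph(120°) eclipsed 2.0; Cl(240°)/H(240°) eclipsed 1.3 → 5.0 kcal/mol.
Ph at 180° (staggered): Cl(240°)/Ph(180°) gauche 1.1 → 1.1 kcal/mol.
Ph at 240° (eclipsed): Et(0°)/H(0°) eclipsed 1.7; H(120°)/H(120°) eclipsed 1.0; Cl(240°)/Ph(240°) eclipsed 3.0 → 5.7 kcal/mol.
Ph at 300° (staggered): Et(0°)/Ph(300°) gauche 1.3; Cl(240°)/Ph(300°) gauche 1.1 → 2.4 kcal/mol.
Max at 0° (5.7 kcal/mol), min at 180° (1.1 kcal/mol); barrier = 4.6 kcal/mol.

4.6 kcal/mol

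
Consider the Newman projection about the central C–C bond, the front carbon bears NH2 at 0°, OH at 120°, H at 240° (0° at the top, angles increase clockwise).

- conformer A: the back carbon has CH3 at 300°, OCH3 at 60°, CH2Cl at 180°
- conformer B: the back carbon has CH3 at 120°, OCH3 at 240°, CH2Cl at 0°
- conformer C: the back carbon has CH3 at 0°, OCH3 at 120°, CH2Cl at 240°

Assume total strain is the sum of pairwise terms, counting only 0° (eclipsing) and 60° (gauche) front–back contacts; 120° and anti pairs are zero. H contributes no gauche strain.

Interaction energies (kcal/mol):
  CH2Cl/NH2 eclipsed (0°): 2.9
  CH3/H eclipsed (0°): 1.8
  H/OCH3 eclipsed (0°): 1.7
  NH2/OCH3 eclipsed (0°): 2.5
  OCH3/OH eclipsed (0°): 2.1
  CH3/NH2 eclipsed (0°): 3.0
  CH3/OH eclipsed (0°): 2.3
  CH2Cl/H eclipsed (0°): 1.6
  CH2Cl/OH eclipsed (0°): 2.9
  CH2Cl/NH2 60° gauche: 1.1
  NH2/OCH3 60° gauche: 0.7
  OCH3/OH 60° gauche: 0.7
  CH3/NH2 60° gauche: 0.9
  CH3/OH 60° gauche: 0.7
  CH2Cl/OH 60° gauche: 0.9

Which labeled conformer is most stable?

A

A is staggered. NH2 at 0° is gauche with CH3 at 300° (0.9); NH2 at 0° is gauche with OCH3 at 60° (0.7); OH at 120° is gauche with OCH3 at 60° (0.7); OH at 120° is gauche with CH2Cl at 180° (0.9). Total 3.2 kcal/mol.
B is eclipsed. NH2 at 0° is eclipsed with CH2Cl at 0° (2.9); OH at 120° is eclipsed with CH3 at 120° (2.3); H at 240° is eclipsed with OCH3 at 240° (1.7). Total 6.9 kcal/mol.
C is eclipsed. NH2 at 0° is eclipsed with CH3 at 0° (3.0); OH at 120° is eclipsed with OCH3 at 120° (2.1); H at 240° is eclipsed with CH2Cl at 240° (1.6). Total 6.7 kcal/mol.
A has the lowest total (3.2 kcal/mol).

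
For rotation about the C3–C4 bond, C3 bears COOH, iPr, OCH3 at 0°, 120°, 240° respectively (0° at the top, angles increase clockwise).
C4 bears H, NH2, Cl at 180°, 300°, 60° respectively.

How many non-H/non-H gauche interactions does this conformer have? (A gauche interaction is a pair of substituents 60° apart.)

4

Non-H gauche pairs: COOH(0°)/NH2(300°); COOH(0°)/Cl(60°); iPr(120°)/Cl(60°); OCH3(240°)/NH2(300°) — 4 interactions.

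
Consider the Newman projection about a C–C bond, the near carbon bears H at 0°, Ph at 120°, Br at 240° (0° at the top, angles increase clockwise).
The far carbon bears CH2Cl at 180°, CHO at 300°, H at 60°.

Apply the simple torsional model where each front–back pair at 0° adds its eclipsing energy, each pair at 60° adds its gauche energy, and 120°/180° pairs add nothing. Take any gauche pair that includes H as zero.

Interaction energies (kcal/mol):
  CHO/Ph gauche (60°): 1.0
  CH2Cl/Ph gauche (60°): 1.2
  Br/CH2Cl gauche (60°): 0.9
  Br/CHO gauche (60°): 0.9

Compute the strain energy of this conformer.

3.0 kcal/mol

This conformer is staggered. Ph at 120° is gauche with CH2Cl at 180° (1.2); Br at 240° is gauche with CH2Cl at 180° (0.9); Br at 240° is gauche with CHO at 300° (0.9). Total 3.0 kcal/mol.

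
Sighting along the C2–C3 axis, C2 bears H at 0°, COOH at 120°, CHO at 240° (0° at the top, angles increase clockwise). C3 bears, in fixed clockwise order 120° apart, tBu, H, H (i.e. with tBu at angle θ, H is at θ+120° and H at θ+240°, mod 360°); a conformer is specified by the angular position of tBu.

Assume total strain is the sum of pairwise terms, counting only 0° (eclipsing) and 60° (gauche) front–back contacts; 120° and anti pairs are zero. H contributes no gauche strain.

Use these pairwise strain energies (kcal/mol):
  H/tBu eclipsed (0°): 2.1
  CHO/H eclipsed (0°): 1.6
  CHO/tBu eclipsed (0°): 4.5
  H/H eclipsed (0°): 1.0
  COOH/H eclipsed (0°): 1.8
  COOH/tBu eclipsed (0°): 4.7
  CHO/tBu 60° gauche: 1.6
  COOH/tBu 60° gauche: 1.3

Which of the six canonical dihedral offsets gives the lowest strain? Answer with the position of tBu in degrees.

60°

tBu at 0° is eclipsed. H at 0° is eclipsed with tBu at 0° (2.1); COOH at 120° is eclipsed with H at 120° (1.8); CHO at 240° is eclipsed with H at 240° (1.6). Total 5.5 kcal/mol.
tBu at 60° is staggered. COOH at 120° is gauche with tBu at 60° (1.3). Total 1.3 kcal/mol.
tBu at 120° is eclipsed. H at 0° is eclipsed with H at 0° (1.0); COOH at 120° is eclipsed with tBu at 120° (4.7); CHO at 240° is eclipsed with H at 240° (1.6). Total 7.3 kcal/mol.
tBu at 180° is staggered. COOH at 120° is gauche with tBu at 180° (1.3); CHO at 240° is gauche with tBu at 180° (1.6). Total 2.9 kcal/mol.
tBu at 240° is eclipsed. H at 0° is eclipsed with H at 0° (1.0); COOH at 120° is eclipsed with H at 120° (1.8); CHO at 240° is eclipsed with tBu at 240° (4.5). Total 7.3 kcal/mol.
tBu at 300° is staggered. CHO at 240° is gauche with tBu at 300° (1.6). Total 1.6 kcal/mol.
The minimum (1.3 kcal/mol) occurs with tBu at 60°.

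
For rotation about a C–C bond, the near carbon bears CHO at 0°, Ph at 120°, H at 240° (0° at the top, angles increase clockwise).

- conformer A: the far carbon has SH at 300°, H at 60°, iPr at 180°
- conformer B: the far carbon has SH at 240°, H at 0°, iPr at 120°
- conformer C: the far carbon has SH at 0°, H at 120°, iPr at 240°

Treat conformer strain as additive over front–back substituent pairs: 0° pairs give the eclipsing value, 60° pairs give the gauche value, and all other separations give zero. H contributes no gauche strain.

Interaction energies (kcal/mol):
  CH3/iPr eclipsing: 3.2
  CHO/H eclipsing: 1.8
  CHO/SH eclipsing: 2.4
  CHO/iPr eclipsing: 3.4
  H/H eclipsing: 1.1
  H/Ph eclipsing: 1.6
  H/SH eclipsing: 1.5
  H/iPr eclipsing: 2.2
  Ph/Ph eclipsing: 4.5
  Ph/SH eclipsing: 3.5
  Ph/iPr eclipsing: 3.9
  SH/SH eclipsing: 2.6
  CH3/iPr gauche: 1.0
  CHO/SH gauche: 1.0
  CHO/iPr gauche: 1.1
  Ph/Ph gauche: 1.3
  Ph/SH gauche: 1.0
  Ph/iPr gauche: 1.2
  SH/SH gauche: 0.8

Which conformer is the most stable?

A is staggered. CHO at 0° is gauche with SH at 300° (1.0); Ph at 120° is gauche with iPr at 180° (1.2). Total 2.2 kcal/mol.
B is eclipsed. CHO at 0° is eclipsed with H at 0° (1.8); Ph at 120° is eclipsed with iPr at 120° (3.9); H at 240° is eclipsed with SH at 240° (1.5). Total 7.2 kcal/mol.
C is eclipsed. CHO at 0° is eclipsed with SH at 0° (2.4); Ph at 120° is eclipsed with H at 120° (1.6); H at 240° is eclipsed with iPr at 240° (2.2). Total 6.2 kcal/mol.
A has the lowest total (2.2 kcal/mol).

A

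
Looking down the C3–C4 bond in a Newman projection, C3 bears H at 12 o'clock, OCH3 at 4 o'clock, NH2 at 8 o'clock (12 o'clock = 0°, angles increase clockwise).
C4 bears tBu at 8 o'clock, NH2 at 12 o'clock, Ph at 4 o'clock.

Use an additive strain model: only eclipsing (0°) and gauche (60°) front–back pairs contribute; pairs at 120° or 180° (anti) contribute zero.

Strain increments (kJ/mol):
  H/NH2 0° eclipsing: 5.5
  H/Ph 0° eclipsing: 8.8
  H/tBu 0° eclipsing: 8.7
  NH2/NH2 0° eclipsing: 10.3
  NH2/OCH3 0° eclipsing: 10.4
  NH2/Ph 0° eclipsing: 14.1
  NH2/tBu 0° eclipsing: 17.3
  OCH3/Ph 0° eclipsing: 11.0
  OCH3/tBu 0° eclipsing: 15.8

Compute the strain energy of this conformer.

33.8 kJ/mol

This conformer (eclipsed): H(0°)/NH2(0°) eclipsed 5.5; OCH3(120°)/Ph(120°) eclipsed 11.0; NH2(240°)/tBu(240°) eclipsed 17.3 → 33.8 kJ/mol.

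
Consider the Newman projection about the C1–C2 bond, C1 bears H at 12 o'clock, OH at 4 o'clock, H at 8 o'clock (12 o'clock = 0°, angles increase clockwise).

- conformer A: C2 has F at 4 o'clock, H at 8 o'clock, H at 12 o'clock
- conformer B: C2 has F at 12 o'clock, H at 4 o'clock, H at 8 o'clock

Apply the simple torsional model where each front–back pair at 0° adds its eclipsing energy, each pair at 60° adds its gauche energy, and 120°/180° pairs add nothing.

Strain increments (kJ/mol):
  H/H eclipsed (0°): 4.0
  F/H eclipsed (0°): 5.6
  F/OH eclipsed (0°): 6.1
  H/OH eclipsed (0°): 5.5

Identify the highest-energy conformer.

A (eclipsed): H(0°)/H(0°) eclipsed 4.0; OH(120°)/F(120°) eclipsed 6.1; H(240°)/H(240°) eclipsed 4.0 → 14.1 kJ/mol.
B (eclipsed): H(0°)/F(0°) eclipsed 5.6; OH(120°)/H(120°) eclipsed 5.5; H(240°)/H(240°) eclipsed 4.0 → 15.1 kJ/mol.
B has the highest total (15.1 kJ/mol).

B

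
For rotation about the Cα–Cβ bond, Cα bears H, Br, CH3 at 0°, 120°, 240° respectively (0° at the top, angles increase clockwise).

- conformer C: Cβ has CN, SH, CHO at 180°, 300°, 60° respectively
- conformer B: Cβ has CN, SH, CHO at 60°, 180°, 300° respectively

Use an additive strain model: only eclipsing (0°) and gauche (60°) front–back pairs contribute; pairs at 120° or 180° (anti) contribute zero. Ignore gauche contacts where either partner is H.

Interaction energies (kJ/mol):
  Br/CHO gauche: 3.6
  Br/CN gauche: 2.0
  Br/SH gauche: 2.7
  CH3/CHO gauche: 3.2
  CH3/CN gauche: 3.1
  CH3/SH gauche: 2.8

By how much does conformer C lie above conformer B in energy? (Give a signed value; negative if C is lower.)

+0.8 kJ/mol

C (staggered): Br(120°)/CN(180°) gauche 2.0; Br(120°)/CHO(60°) gauche 3.6; CH3(240°)/CN(180°) gauche 3.1; CH3(240°)/SH(300°) gauche 2.8 → 11.5 kJ/mol.
B (staggered): Br(120°)/CN(60°) gauche 2.0; Br(120°)/SH(180°) gauche 2.7; CH3(240°)/SH(180°) gauche 2.8; CH3(240°)/CHO(300°) gauche 3.2 → 10.7 kJ/mol.
E(C) − E(B) = 11.5 − 10.7 = +0.8 kJ/mol.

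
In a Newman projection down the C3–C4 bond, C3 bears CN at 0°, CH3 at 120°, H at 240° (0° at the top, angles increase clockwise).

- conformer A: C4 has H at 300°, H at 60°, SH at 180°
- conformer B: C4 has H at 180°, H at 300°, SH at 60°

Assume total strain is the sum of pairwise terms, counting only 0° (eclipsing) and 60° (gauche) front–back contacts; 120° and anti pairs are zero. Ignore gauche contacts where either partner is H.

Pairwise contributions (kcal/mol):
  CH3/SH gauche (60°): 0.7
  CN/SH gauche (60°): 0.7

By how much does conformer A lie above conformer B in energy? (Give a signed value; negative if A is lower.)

A (staggered): CH3(120°)/SH(180°) gauche 0.7 → 0.7 kcal/mol.
B (staggered): CN(0°)/SH(60°) gauche 0.7; CH3(120°)/SH(60°) gauche 0.7 → 1.4 kcal/mol.
E(A) − E(B) = 0.7 − 1.4 = -0.7 kcal/mol.

-0.7 kcal/mol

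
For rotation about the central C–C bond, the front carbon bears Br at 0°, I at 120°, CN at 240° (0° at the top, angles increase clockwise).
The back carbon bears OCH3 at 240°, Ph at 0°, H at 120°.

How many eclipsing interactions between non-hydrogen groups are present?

Non-H eclipsing pairs: Br(0°)/Ph(0°); CN(240°)/OCH3(240°) — 2 interactions.

2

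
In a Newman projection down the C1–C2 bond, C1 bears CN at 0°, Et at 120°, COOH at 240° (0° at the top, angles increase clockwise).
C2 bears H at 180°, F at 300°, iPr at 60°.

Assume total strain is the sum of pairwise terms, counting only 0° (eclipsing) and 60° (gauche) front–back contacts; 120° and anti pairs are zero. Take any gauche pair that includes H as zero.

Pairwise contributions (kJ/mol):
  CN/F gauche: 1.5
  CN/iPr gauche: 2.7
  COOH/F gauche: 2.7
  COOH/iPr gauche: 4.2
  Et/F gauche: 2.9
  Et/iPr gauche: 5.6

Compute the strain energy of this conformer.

This conformer is staggered. CN at 0° is gauche with F at 300° (1.5); CN at 0° is gauche with iPr at 60° (2.7); Et at 120° is gauche with iPr at 60° (5.6); COOH at 240° is gauche with F at 300° (2.7). Total 12.5 kJ/mol.

12.5 kJ/mol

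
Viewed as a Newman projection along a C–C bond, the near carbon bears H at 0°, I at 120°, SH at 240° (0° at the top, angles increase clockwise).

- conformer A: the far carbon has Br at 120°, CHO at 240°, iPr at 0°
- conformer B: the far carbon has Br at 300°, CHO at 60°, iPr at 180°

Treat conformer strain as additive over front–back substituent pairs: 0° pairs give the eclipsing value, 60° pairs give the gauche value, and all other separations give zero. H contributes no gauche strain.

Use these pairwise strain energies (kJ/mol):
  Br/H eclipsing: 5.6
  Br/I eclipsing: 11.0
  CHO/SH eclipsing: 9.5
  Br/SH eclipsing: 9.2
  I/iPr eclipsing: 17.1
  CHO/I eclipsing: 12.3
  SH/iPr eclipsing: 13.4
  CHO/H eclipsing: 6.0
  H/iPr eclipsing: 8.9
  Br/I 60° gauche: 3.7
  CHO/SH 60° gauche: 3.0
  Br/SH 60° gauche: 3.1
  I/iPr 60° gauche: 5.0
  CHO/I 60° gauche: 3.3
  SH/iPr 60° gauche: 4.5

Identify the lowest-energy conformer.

B

A (eclipsed): H–iPr eclipsed, I–Br eclipsed, SH–CHO eclipsed; 8.9 + 11.0 + 9.5 = 29.4 kJ/mol.
B (staggered): I–CHO gauche, I–iPr gauche, SH–Br gauche, SH–iPr gauche; 3.3 + 5.0 + 3.1 + 4.5 = 15.9 kJ/mol.
B has the lowest total (15.9 kJ/mol).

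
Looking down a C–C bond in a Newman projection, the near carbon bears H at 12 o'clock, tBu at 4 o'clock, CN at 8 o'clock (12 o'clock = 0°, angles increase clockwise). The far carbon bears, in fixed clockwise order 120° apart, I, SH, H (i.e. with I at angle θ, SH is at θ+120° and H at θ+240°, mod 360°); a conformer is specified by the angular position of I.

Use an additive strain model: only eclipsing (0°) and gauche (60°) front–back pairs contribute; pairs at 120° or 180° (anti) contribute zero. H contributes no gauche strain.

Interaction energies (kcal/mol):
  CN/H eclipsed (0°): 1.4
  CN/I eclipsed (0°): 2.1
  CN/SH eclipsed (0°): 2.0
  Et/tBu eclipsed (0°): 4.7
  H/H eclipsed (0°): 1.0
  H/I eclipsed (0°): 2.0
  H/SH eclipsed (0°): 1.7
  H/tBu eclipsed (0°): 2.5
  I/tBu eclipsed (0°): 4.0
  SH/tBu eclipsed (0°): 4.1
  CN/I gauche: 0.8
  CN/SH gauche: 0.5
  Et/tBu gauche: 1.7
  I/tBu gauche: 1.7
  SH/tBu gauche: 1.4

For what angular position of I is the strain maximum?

0°

I at 0° (eclipsed): H–I eclipsed, tBu–SH eclipsed, CN–H eclipsed; 2.0 + 4.1 + 1.4 = 7.5 kcal/mol.
I at 60° (staggered): tBu–I gauche, tBu–SH gauche, CN–SH gauche; 1.7 + 1.4 + 0.5 = 3.6 kcal/mol.
I at 120° (eclipsed): H–H eclipsed, tBu–I eclipsed, CN–SH eclipsed; 1.0 + 4.0 + 2.0 = 7.0 kcal/mol.
I at 180° (staggered): tBu–I gauche, CN–I gauche, CN–SH gauche; 1.7 + 0.8 + 0.5 = 3.0 kcal/mol.
I at 240° (eclipsed): H–SH eclipsed, tBu–H eclipsed, CN–I eclipsed; 1.7 + 2.5 + 2.1 = 6.3 kcal/mol.
I at 300° (staggered): tBu–SH gauche, CN–I gauche; 1.4 + 0.8 = 2.2 kcal/mol.
The maximum (7.5 kcal/mol) occurs with I at 0°.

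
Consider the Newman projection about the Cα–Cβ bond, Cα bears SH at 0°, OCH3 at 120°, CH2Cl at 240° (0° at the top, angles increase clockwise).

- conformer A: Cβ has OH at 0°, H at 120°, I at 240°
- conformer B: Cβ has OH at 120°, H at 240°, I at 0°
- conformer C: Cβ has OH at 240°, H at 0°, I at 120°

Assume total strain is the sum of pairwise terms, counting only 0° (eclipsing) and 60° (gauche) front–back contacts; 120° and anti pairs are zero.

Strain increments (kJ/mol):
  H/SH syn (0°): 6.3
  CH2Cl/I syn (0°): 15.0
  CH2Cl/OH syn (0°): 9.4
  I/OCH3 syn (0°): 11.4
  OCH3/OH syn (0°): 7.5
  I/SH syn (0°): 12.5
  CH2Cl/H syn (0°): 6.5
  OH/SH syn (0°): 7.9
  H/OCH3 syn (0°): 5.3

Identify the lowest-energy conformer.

B

A is eclipsed. SH at 0° is eclipsed with OH at 0° (7.9); OCH3 at 120° is eclipsed with H at 120° (5.3); CH2Cl at 240° is eclipsed with I at 240° (15.0). Total 28.2 kJ/mol.
B is eclipsed. SH at 0° is eclipsed with I at 0° (12.5); OCH3 at 120° is eclipsed with OH at 120° (7.5); CH2Cl at 240° is eclipsed with H at 240° (6.5). Total 26.5 kJ/mol.
C is eclipsed. SH at 0° is eclipsed with H at 0° (6.3); OCH3 at 120° is eclipsed with I at 120° (11.4); CH2Cl at 240° is eclipsed with OH at 240° (9.4). Total 27.1 kJ/mol.
B has the lowest total (26.5 kJ/mol).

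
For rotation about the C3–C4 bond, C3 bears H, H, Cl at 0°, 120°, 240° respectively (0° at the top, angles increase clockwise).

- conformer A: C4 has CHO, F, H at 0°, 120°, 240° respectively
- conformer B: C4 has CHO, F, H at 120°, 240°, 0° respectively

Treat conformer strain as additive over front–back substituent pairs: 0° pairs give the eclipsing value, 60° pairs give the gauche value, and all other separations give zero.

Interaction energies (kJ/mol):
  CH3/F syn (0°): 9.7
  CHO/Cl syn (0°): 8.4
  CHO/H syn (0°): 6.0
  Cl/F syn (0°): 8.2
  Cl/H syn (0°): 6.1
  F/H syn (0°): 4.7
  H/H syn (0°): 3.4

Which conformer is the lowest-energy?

A (eclipsed): H–CHO eclipsed, H–F eclipsed, Cl–H eclipsed; 6.0 + 4.7 + 6.1 = 16.8 kJ/mol.
B (eclipsed): H–H eclipsed, H–CHO eclipsed, Cl–F eclipsed; 3.4 + 6.0 + 8.2 = 17.6 kJ/mol.
A has the lowest total (16.8 kJ/mol).

A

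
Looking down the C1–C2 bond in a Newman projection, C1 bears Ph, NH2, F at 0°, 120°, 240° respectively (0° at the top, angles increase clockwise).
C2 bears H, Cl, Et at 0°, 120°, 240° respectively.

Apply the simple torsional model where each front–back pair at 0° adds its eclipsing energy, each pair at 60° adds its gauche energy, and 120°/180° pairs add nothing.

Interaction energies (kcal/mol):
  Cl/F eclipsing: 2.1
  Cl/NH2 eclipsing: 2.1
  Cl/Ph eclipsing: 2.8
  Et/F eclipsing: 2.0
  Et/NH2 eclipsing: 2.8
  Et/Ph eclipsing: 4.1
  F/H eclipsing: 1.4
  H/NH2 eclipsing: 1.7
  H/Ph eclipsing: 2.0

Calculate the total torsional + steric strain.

This conformer is eclipsed. Ph at 0° is eclipsed with H at 0° (2.0); NH2 at 120° is eclipsed with Cl at 120° (2.1); F at 240° is eclipsed with Et at 240° (2.0). Total 6.1 kcal/mol.

6.1 kcal/mol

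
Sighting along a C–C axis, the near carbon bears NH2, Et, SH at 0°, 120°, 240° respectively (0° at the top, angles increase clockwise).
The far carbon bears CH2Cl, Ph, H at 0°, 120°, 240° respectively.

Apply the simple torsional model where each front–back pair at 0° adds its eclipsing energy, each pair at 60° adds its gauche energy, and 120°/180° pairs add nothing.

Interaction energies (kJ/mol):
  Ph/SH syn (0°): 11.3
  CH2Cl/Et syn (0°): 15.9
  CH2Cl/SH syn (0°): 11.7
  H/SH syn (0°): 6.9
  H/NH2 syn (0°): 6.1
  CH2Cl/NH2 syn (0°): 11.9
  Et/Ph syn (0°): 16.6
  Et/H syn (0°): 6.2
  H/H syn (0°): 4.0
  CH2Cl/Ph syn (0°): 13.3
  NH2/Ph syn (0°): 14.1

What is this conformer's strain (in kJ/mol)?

35.4 kJ/mol

This conformer is eclipsed. NH2 at 0° is eclipsed with CH2Cl at 0° (11.9); Et at 120° is eclipsed with Ph at 120° (16.6); SH at 240° is eclipsed with H at 240° (6.9). Total 35.4 kJ/mol.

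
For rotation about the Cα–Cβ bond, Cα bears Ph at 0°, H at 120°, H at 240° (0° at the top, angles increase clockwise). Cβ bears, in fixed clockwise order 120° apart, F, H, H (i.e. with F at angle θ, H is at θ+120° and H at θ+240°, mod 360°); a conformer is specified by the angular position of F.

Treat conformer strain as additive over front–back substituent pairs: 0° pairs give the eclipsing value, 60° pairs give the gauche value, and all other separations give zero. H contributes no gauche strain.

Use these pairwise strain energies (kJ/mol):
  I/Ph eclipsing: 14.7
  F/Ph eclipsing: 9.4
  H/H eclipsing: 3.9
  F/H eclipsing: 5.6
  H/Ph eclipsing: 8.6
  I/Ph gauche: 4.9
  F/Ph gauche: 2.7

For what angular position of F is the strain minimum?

180°

F at 0° is eclipsed. Ph at 0° is eclipsed with F at 0° (9.4); H at 120° is eclipsed with H at 120° (3.9); H at 240° is eclipsed with H at 240° (3.9). Total 17.2 kJ/mol.
F at 60° is staggered. Ph at 0° is gauche with F at 60° (2.7). Total 2.7 kJ/mol.
F at 120° is eclipsed. Ph at 0° is eclipsed with H at 0° (8.6); H at 120° is eclipsed with F at 120° (5.6); H at 240° is eclipsed with H at 240° (3.9). Total 18.1 kJ/mol.
F at 180° (staggered): no non-H gauche contacts → 0.0 kJ/mol.
F at 240° is eclipsed. Ph at 0° is eclipsed with H at 0° (8.6); H at 120° is eclipsed with H at 120° (3.9); H at 240° is eclipsed with F at 240° (5.6). Total 18.1 kJ/mol.
F at 300° is staggered. Ph at 0° is gauche with F at 300° (2.7). Total 2.7 kJ/mol.
The minimum (0.0 kJ/mol) occurs with F at 180°.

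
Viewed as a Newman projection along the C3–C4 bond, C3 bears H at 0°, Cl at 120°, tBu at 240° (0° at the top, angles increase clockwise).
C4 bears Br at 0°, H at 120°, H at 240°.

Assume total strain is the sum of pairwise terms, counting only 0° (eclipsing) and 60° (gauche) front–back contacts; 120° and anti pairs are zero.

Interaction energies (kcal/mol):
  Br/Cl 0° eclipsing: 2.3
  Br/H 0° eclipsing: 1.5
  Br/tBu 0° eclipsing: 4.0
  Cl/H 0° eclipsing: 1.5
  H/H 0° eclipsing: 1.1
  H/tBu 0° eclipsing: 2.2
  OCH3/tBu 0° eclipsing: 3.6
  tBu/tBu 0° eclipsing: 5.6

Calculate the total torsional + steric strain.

This conformer is eclipsed. H at 0° is eclipsed with Br at 0° (1.5); Cl at 120° is eclipsed with H at 120° (1.5); tBu at 240° is eclipsed with H at 240° (2.2). Total 5.2 kcal/mol.

5.2 kcal/mol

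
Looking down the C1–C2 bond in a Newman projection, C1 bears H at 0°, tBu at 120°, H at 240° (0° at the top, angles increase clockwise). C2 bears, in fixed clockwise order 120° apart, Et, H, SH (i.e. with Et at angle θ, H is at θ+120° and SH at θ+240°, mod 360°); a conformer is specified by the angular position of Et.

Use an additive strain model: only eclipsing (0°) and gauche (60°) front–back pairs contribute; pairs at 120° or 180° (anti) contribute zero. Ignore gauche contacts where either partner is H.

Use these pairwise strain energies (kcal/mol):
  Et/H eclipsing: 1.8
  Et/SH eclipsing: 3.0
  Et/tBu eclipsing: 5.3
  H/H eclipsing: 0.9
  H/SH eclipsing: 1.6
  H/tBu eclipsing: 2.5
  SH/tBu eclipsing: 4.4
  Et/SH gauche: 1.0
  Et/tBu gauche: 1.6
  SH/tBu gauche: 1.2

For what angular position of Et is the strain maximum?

Et at 0° (eclipsed): H(0°)/Et(0°) eclipsed 1.8; tBu(120°)/H(120°) eclipsed 2.5; H(240°)/SH(240°) eclipsed 1.6 → 5.9 kcal/mol.
Et at 60° (staggered): tBu(120°)/Et(60°) gauche 1.6 → 1.6 kcal/mol.
Et at 120° (eclipsed): H(0°)/SH(0°) eclipsed 1.6; tBu(120°)/Et(120°) eclipsed 5.3; H(240°)/H(240°) eclipsed 0.9 → 7.8 kcal/mol.
Et at 180° (staggered): tBu(120°)/Et(180°) gauche 1.6; tBu(120°)/SH(60°) gauche 1.2 → 2.8 kcal/mol.
Et at 240° (eclipsed): H(0°)/H(0°) eclipsed 0.9; tBu(120°)/SH(120°) eclipsed 4.4; H(240°)/Et(240°) eclipsed 1.8 → 7.1 kcal/mol.
Et at 300° (staggered): tBu(120°)/SH(180°) gauche 1.2 → 1.2 kcal/mol.
The maximum (7.8 kcal/mol) occurs with Et at 120°.

120°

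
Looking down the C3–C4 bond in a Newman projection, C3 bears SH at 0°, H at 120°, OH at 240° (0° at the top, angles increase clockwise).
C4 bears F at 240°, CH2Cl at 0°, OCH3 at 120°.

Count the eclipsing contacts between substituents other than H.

2

Non-H eclipsing pairs: SH(0°)/CH2Cl(0°); OH(240°)/F(240°) — 2 interactions.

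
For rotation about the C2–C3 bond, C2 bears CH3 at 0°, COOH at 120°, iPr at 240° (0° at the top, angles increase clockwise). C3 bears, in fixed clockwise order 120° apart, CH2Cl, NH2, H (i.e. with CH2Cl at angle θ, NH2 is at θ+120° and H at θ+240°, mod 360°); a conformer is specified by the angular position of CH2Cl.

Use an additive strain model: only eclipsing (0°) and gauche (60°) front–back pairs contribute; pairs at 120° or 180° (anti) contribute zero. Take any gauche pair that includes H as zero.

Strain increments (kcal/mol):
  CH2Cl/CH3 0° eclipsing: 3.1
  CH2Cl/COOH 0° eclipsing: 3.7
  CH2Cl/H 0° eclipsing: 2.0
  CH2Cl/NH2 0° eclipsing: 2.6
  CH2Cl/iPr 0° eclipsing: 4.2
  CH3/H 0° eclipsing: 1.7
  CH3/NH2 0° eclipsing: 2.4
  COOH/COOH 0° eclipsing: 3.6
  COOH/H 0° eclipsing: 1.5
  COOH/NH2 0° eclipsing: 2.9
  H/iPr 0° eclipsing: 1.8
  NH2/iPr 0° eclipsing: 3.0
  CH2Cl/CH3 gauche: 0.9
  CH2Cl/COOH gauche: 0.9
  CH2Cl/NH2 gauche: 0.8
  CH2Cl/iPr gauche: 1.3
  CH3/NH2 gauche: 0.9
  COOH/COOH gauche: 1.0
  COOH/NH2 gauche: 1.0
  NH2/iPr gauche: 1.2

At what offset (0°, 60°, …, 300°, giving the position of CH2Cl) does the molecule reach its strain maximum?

CH2Cl at 0° is eclipsed. CH3 at 0° is eclipsed with CH2Cl at 0° (3.1); COOH at 120° is eclipsed with NH2 at 120° (2.9); iPr at 240° is eclipsed with H at 240° (1.8). Total 7.8 kcal/mol.
CH2Cl at 60° is staggered. CH3 at 0° is gauche with CH2Cl at 60° (0.9); COOH at 120° is gauche with CH2Cl at 60° (0.9); COOH at 120° is gauche with NH2 at 180° (1.0); iPr at 240° is gauche with NH2 at 180° (1.2). Total 4.0 kcal/mol.
CH2Cl at 120° is eclipsed. CH3 at 0° is eclipsed with H at 0° (1.7); COOH at 120° is eclipsed with CH2Cl at 120° (3.7); iPr at 240° is eclipsed with NH2 at 240° (3.0). Total 8.4 kcal/mol.
CH2Cl at 180° is staggered. CH3 at 0° is gauche with NH2 at 300° (0.9); COOH at 120° is gauche with CH2Cl at 180° (0.9); iPr at 240° is gauche with CH2Cl at 180° (1.3); iPr at 240° is gauche with NH2 at 300° (1.2). Total 4.3 kcal/mol.
CH2Cl at 240° is eclipsed. CH3 at 0° is eclipsed with NH2 at 0° (2.4); COOH at 120° is eclipsed with H at 120° (1.5); iPr at 240° is eclipsed with CH2Cl at 240° (4.2). Total 8.1 kcal/mol.
CH2Cl at 300° is staggered. CH3 at 0° is gauche with CH2Cl at 300° (0.9); CH3 at 0° is gauche with NH2 at 60° (0.9); COOH at 120° is gauche with NH2 at 60° (1.0); iPr at 240° is gauche with CH2Cl at 300° (1.3). Total 4.1 kcal/mol.
The maximum (8.4 kcal/mol) occurs with CH2Cl at 120°.

120°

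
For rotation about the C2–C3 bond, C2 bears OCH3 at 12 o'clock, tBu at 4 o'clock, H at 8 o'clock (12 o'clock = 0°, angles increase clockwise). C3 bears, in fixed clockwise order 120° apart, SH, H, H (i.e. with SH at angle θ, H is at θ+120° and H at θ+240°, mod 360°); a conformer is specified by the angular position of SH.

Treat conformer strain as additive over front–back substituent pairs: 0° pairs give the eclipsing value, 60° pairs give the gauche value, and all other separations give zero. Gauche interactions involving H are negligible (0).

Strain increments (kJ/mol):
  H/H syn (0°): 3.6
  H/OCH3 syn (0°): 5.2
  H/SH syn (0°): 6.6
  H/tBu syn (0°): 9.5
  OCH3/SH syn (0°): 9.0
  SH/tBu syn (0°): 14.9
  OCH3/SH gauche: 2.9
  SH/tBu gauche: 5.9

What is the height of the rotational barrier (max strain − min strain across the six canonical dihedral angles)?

20.8 kJ/mol

SH at 0° (eclipsed): OCH3–SH eclipsed, tBu–H eclipsed, H–H eclipsed; 9.0 + 9.5 + 3.6 = 22.1 kJ/mol.
SH at 60° (staggered): OCH3–SH gauche, tBu–SH gauche; 2.9 + 5.9 = 8.8 kJ/mol.
SH at 120° (eclipsed): OCH3–H eclipsed, tBu–SH eclipsed, H–H eclipsed; 5.2 + 14.9 + 3.6 = 23.7 kJ/mol.
SH at 180° (staggered): tBu–SH gauche; 5.9 = 5.9 kJ/mol.
SH at 240° (eclipsed): OCH3–H eclipsed, tBu–H eclipsed, H–SH eclipsed; 5.2 + 9.5 + 6.6 = 21.3 kJ/mol.
SH at 300° (staggered): OCH3–SH gauche; 2.9 = 2.9 kJ/mol.
Max at 120° (23.7 kJ/mol), min at 300° (2.9 kJ/mol); barrier = 20.8 kJ/mol.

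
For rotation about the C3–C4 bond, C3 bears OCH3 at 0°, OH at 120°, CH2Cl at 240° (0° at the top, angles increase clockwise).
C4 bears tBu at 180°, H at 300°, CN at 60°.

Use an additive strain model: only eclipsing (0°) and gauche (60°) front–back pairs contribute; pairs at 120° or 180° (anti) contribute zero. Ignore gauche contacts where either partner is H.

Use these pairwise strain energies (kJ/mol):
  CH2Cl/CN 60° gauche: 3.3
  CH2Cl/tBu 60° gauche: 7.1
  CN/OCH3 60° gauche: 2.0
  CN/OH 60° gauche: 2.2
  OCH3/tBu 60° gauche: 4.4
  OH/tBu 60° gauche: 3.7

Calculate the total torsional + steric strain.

This conformer is staggered. OCH3 at 0° is gauche with CN at 60° (2.0); OH at 120° is gauche with tBu at 180° (3.7); OH at 120° is gauche with CN at 60° (2.2); CH2Cl at 240° is gauche with tBu at 180° (7.1). Total 15.0 kJ/mol.

15.0 kJ/mol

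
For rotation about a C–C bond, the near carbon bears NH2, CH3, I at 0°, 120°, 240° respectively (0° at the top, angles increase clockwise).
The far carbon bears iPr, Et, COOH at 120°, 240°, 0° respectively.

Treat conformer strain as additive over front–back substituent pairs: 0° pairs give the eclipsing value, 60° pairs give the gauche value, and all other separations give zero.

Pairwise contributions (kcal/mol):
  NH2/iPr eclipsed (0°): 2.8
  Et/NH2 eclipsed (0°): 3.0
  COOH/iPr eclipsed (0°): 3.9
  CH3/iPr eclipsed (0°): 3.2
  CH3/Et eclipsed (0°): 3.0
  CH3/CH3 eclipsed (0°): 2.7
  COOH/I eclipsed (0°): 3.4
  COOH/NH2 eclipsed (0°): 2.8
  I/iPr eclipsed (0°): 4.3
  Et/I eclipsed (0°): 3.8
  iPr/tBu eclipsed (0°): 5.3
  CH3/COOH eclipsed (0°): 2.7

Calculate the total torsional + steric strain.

9.8 kcal/mol

This conformer is eclipsed. NH2 at 0° is eclipsed with COOH at 0° (2.8); CH3 at 120° is eclipsed with iPr at 120° (3.2); I at 240° is eclipsed with Et at 240° (3.8). Total 9.8 kcal/mol.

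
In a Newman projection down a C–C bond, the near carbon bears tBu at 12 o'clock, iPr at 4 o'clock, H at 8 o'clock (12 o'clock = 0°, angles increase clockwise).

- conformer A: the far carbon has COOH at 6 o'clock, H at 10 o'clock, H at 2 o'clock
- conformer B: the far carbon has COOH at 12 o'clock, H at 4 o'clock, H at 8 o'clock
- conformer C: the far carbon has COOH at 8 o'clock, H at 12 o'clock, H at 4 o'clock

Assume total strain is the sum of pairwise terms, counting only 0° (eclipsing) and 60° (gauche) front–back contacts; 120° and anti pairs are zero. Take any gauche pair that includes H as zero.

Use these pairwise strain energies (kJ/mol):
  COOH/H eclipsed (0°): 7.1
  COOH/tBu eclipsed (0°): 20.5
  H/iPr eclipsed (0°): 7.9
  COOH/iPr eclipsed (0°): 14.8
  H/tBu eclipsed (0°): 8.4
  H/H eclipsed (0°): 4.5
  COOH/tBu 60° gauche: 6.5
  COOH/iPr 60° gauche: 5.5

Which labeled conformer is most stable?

A

A (staggered): iPr–COOH gauche; 5.5 = 5.5 kJ/mol.
B (eclipsed): tBu–COOH eclipsed, iPr–H eclipsed, H–H eclipsed; 20.5 + 7.9 + 4.5 = 32.9 kJ/mol.
C (eclipsed): tBu–H eclipsed, iPr–H eclipsed, H–COOH eclipsed; 8.4 + 7.9 + 7.1 = 23.4 kJ/mol.
A has the lowest total (5.5 kJ/mol).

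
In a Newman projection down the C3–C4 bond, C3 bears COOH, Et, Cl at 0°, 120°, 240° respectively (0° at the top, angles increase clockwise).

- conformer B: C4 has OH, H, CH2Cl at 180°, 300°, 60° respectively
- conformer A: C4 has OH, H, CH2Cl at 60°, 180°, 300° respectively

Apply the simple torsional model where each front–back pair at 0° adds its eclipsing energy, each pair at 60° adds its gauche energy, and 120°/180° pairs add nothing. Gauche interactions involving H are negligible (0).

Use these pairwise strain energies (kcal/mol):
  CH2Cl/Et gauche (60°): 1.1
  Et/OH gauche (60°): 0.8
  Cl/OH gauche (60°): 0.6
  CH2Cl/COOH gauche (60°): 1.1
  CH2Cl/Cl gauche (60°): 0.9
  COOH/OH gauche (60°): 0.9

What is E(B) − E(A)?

-0.1 kcal/mol

B (staggered): COOH(0°)/CH2Cl(60°) gauche 1.1; Et(120°)/OH(180°) gauche 0.8; Et(120°)/CH2Cl(60°) gauche 1.1; Cl(240°)/OH(180°) gauche 0.6 → 3.6 kcal/mol.
A (staggered): COOH(0°)/OH(60°) gauche 0.9; COOH(0°)/CH2Cl(300°) gauche 1.1; Et(120°)/OH(60°) gauche 0.8; Cl(240°)/CH2Cl(300°) gauche 0.9 → 3.7 kcal/mol.
E(B) − E(A) = 3.6 − 3.7 = -0.1 kcal/mol.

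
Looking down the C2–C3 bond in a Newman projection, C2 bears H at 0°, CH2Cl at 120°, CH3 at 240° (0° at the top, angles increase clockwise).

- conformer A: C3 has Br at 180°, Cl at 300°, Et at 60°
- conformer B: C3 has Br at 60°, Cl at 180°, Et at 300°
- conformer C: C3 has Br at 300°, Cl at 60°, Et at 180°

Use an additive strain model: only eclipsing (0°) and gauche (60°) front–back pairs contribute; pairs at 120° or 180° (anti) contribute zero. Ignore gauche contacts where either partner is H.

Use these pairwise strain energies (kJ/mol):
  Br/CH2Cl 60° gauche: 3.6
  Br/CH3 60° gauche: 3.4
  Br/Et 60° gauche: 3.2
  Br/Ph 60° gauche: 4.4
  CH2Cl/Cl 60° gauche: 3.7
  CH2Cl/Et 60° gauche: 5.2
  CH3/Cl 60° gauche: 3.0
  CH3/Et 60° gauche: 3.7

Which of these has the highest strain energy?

A (staggered): CH2Cl–Br gauche, CH2Cl–Et gauche, CH3–Br gauche, CH3–Cl gauche; 3.6 + 5.2 + 3.4 + 3.0 = 15.2 kJ/mol.
B (staggered): CH2Cl–Br gauche, CH2Cl–Cl gauche, CH3–Cl gauche, CH3–Et gauche; 3.6 + 3.7 + 3.0 + 3.7 = 14.0 kJ/mol.
C (staggered): CH2Cl–Cl gauche, CH2Cl–Et gauche, CH3–Br gauche, CH3–Et gauche; 3.7 + 5.2 + 3.4 + 3.7 = 16.0 kJ/mol.
C has the highest total (16.0 kJ/mol).

C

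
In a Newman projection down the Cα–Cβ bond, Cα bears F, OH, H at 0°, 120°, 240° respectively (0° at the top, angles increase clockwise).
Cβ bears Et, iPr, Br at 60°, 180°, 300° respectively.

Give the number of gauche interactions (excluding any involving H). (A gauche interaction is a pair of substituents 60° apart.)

Non-H gauche pairs: F(0°)/Et(60°); F(0°)/Br(300°); OH(120°)/Et(60°); OH(120°)/iPr(180°) — 4 interactions.

4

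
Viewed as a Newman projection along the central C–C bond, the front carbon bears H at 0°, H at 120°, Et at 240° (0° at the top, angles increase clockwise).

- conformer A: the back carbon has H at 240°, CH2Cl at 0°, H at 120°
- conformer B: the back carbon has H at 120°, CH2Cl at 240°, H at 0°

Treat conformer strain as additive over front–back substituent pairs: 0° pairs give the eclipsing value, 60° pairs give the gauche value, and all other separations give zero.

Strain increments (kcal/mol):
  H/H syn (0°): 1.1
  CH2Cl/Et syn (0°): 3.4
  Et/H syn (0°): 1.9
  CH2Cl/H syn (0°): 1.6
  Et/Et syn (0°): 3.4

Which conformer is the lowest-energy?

A (eclipsed): H(0°)/CH2Cl(0°) eclipsed 1.6; H(120°)/H(120°) eclipsed 1.1; Et(240°)/H(240°) eclipsed 1.9 → 4.6 kcal/mol.
B (eclipsed): H(0°)/H(0°) eclipsed 1.1; H(120°)/H(120°) eclipsed 1.1; Et(240°)/CH2Cl(240°) eclipsed 3.4 → 5.6 kcal/mol.
A has the lowest total (4.6 kcal/mol).

A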